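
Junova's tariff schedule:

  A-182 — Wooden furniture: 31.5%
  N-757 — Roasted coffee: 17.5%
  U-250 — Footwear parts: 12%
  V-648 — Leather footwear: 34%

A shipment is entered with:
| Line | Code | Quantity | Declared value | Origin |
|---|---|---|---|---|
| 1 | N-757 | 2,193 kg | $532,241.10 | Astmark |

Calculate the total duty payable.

Line 1 (N-757, Astmark, 2,193 kg, $532,241.10):
Base rate for N-757 is 17.5%.
Duty = $532,241.10 × 17.5% = $93,142.19.

$93,142.19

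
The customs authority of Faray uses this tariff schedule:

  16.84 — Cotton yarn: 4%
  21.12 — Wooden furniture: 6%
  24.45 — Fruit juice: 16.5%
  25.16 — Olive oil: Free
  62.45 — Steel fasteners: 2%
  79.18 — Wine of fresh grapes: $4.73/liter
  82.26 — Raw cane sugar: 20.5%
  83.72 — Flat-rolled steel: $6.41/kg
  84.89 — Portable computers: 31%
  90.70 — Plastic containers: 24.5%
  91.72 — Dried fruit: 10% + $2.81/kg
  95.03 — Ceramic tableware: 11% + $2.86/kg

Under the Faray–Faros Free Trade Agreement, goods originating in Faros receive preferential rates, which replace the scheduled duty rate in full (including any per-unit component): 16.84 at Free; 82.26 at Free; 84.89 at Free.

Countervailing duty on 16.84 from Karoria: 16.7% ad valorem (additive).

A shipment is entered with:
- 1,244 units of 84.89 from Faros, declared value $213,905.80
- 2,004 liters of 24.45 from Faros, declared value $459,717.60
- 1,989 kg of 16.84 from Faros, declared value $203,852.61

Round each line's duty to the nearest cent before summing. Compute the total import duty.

$75,853.40

Line 1 (84.89, Faros, 1,244 units, $213,905.80):
Base rate for 84.89 is 31%.
Origin Faros qualifies under the Faray–Faros agreement and 84.89 is covered: preferential rate Free applies instead.
Duty = $213,905.80 × 0% = $0.00.
Line 2 (24.45, Faros, 2,004 liters, $459,717.60):
Base rate for 24.45 is 16.5%.
Origin Faros is the FTA partner but 24.45 is not on the preference list; base rate stands.
Duty = $459,717.60 × 16.5% = $75,853.40.
Line 3 (16.84, Faros, 1,989 kg, $203,852.61):
Base rate for 16.84 is 4%.
Origin Faros qualifies under the Faray–Faros agreement and 16.84 is covered: preferential rate Free applies instead.
The additional-duty order on 16.84 targets Karoria, not Faros; it does not apply.
Duty = $203,852.61 × 0% = $0.00.
Total = $0.00 + $75,853.40 + $0.00 = $75,853.40.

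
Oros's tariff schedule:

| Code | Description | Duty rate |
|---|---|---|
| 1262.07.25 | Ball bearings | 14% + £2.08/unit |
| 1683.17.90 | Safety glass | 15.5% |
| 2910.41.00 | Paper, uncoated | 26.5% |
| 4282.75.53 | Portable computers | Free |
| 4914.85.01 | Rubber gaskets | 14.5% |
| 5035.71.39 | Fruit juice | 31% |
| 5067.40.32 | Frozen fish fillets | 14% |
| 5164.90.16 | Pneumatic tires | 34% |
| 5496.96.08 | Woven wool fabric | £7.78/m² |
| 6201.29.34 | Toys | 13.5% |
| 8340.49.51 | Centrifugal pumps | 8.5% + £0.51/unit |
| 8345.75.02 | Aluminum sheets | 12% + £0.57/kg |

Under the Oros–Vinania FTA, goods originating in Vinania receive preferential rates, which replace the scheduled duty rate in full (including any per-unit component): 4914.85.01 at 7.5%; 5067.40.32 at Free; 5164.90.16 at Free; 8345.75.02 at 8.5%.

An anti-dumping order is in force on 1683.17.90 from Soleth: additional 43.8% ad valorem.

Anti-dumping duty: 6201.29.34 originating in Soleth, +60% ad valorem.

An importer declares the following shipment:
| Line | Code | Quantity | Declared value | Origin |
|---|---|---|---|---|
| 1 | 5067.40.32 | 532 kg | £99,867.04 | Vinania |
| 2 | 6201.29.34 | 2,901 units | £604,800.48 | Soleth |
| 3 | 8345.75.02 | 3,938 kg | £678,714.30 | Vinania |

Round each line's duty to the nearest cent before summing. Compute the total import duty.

Line 1 (5067.40.32, Vinania, 532 kg, £99,867.04):
Base rate for 5067.40.32 is 14%.
Origin Vinania qualifies under the Oros–Vinania agreement and 5067.40.32 is covered: preferential rate Free applies instead.
Duty = £99,867.04 × 0% = £0.00.
Line 2 (6201.29.34, Soleth, 2,901 units, £604,800.48):
Base rate for 6201.29.34 is 13.5%.
Additional duty on 6201.29.34 from Soleth: +60%. Applied ad valorem rate: 13.5% + 60% = 73.5%.
Duty = £604,800.48 × 73.5% = £444,528.35.
Line 3 (8345.75.02, Vinania, 3,938 kg, £678,714.30):
Base rate for 8345.75.02 is 12% + £0.57/kg.
Origin Vinania qualifies under the Oros–Vinania agreement and 8345.75.02 is covered: preferential rate 8.5% applies instead.
Duty = £678,714.30 × 8.5% = £57,690.72.
Total = £0.00 + £444,528.35 + £57,690.72 = £502,219.07.

£502,219.07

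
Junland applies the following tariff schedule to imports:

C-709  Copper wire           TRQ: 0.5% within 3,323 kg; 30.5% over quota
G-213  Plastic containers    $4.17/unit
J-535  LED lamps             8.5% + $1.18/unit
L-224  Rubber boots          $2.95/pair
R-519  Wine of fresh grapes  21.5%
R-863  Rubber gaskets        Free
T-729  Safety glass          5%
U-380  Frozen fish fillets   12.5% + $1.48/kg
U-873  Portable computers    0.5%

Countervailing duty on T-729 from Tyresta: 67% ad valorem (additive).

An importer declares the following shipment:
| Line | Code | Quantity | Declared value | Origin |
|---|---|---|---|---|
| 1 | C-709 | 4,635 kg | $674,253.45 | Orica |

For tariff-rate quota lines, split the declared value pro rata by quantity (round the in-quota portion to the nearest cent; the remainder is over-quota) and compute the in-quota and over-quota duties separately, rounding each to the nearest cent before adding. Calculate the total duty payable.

$60,628.26

Line 1 (C-709, Orica, 4,635 kg, $674,253.45):
Code C-709 is under a tariff-rate quota (threshold 3,323 kg). In-quota: 3,323 kg at 0.5%; over-quota: 1,312 kg at 30.5%.
Pro-rata value split: in-quota = $674,253.45 × 3,323/4,635 = $483,396.81; over-quota = $674,253.45 − $483,396.81 = $190,856.64.
In-quota duty = $483,396.81 × 0.5% = $2,416.98. Over-quota duty = $190,856.64 × 30.5% = $58,211.28.
Line duty = $2,416.98 + $58,211.28 = $60,628.26.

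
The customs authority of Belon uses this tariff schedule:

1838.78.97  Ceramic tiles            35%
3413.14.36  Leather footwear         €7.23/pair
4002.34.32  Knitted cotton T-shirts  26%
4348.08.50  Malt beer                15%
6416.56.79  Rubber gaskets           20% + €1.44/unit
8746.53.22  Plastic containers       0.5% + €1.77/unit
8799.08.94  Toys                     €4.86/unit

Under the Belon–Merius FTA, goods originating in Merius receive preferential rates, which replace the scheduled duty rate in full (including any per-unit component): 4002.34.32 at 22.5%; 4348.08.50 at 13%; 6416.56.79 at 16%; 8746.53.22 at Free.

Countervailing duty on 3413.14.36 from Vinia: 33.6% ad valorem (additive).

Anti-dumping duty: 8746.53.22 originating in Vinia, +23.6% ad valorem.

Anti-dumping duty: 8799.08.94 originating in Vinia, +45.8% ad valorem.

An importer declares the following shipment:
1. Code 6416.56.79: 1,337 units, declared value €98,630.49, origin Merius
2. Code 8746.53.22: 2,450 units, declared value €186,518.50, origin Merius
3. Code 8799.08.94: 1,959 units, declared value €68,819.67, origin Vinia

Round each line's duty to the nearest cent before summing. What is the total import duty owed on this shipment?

€56,821.03

Line 1 (6416.56.79, Merius, 1,337 units, €98,630.49):
Base rate for 6416.56.79 is 20% + €1.44/unit.
Origin Merius qualifies under the Belon–Merius agreement and 6416.56.79 is covered: preferential rate 16% applies instead.
Duty = €98,630.49 × 16% = €15,780.88.
Line 2 (8746.53.22, Merius, 2,450 units, €186,518.50):
Base rate for 8746.53.22 is 0.5% + €1.77/unit.
Origin Merius qualifies under the Belon–Merius agreement and 8746.53.22 is covered: preferential rate Free applies instead.
The additional-duty order on 8746.53.22 targets Vinia, not Merius; it does not apply.
Duty = €186,518.50 × 0% = €0.00.
Line 3 (8799.08.94, Vinia, 1,959 units, €68,819.67):
Base rate for 8799.08.94 is €4.86/unit.
Additional duty on 8799.08.94 from Vinia: +45.8% ad valorem. Applied ad valorem rate = 45.8%.
Duty = €68,819.67 × 45.8% + 1,959 × €4.86 = €41,040.15.
Total = €15,780.88 + €0.00 + €41,040.15 = €56,821.03.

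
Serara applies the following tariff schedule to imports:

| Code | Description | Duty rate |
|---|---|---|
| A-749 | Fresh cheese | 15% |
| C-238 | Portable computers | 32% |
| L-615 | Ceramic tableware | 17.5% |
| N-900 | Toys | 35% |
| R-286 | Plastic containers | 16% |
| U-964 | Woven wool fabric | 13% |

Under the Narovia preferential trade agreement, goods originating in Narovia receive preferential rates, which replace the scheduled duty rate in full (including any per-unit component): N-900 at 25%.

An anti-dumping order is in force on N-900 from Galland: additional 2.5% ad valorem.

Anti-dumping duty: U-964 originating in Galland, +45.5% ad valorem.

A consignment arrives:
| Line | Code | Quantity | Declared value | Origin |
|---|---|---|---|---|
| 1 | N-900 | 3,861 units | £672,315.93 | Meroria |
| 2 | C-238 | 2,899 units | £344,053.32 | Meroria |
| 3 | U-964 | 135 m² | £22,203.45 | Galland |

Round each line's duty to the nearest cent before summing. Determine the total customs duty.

Line 1 (N-900, Meroria, 3,861 units, £672,315.93):
Base rate for N-900 is 35%.
N-900 has an FTA preferential rate, but origin Meroria is not Narovia; base rate stands.
The additional-duty order on N-900 targets Galland, not Meroria; it does not apply.
Duty = £672,315.93 × 35% = £235,310.58.
Line 2 (C-238, Meroria, 2,899 units, £344,053.32):
Base rate for C-238 is 32%.
Duty = £344,053.32 × 32% = £110,097.06.
Line 3 (U-964, Galland, 135 m², £22,203.45):
Base rate for U-964 is 13%.
Additional duty on U-964 from Galland: +45.5%. Applied ad valorem rate: 13% + 45.5% = 58.5%.
Duty = £22,203.45 × 58.5% = £12,989.02.
Total = £235,310.58 + £110,097.06 + £12,989.02 = £358,396.66.

£358,396.66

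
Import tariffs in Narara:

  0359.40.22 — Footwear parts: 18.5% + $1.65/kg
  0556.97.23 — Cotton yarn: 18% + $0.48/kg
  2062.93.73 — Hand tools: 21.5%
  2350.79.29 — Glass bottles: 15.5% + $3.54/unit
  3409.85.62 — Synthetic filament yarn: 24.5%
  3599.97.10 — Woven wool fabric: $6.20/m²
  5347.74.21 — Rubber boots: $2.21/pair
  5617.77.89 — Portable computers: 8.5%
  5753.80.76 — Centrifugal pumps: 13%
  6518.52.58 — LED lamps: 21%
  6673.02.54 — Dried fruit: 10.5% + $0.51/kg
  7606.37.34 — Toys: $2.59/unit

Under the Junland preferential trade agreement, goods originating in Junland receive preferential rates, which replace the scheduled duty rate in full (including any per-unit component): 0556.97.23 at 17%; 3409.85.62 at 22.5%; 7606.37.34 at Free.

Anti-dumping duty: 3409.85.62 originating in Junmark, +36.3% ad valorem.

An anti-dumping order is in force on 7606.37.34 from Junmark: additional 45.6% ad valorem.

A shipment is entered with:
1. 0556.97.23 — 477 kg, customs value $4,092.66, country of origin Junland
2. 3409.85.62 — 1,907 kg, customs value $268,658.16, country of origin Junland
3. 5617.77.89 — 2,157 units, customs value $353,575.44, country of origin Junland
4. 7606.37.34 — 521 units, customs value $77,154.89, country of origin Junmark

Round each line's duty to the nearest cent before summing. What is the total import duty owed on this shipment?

Line 1 (0556.97.23, Junland, 477 kg, $4,092.66):
Base rate for 0556.97.23 is 18% + $0.48/kg.
Origin Junland qualifies under the Narara–Junland agreement and 0556.97.23 is covered: preferential rate 17% applies instead.
Duty = $4,092.66 × 17% = $695.75.
Line 2 (3409.85.62, Junland, 1,907 kg, $268,658.16):
Base rate for 3409.85.62 is 24.5%.
Origin Junland qualifies under the Narara–Junland agreement and 3409.85.62 is covered: preferential rate 22.5% applies instead.
The additional-duty order on 3409.85.62 targets Junmark, not Junland; it does not apply.
Duty = $268,658.16 × 22.5% = $60,448.09.
Line 3 (5617.77.89, Junland, 2,157 units, $353,575.44):
Base rate for 5617.77.89 is 8.5%.
Origin Junland is the FTA partner but 5617.77.89 is not on the preference list; base rate stands.
Duty = $353,575.44 × 8.5% = $30,053.91.
Line 4 (7606.37.34, Junmark, 521 units, $77,154.89):
Base rate for 7606.37.34 is $2.59/unit.
7606.37.34 has an FTA preferential rate, but origin Junmark is not Junland; base rate stands.
Additional duty on 7606.37.34 from Junmark: +45.6% ad valorem. Applied ad valorem rate = 45.6%.
Duty = $77,154.89 × 45.6% + 521 × $2.59 = $36,532.02.
Total = $695.75 + $60,448.09 + $30,053.91 + $36,532.02 = $127,729.77.

$127,729.77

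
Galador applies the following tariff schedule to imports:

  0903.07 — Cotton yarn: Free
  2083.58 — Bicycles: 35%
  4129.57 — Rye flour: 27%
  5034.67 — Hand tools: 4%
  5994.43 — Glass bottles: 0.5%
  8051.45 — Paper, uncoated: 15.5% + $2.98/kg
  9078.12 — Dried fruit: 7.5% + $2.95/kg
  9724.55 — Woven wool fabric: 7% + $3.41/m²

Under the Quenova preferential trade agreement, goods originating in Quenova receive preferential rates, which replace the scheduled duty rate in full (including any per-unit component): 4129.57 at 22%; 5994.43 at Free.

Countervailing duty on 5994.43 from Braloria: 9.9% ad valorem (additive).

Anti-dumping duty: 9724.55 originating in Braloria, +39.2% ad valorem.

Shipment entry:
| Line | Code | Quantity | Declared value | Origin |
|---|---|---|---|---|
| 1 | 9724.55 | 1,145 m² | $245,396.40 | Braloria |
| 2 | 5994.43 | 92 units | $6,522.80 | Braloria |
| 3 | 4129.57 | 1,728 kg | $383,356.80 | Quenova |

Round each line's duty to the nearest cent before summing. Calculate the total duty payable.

$202,294.46

Line 1 (9724.55, Braloria, 1,145 m², $245,396.40):
Base rate for 9724.55 is 7% + $3.41/m².
Additional duty on 9724.55 from Braloria: +39.2%. Applied ad valorem rate: 7% + 39.2% = 46.2%.
Duty = $245,396.40 × 46.2% + 1,145 × $3.41 = $117,277.59.
Line 2 (5994.43, Braloria, 92 units, $6,522.80):
Base rate for 5994.43 is 0.5%.
5994.43 has an FTA preferential rate, but origin Braloria is not Quenova; base rate stands.
Additional duty on 5994.43 from Braloria: +9.9%. Applied ad valorem rate: 0.5% + 9.9% = 10.4%.
Duty = $6,522.80 × 10.4% = $678.37.
Line 3 (4129.57, Quenova, 1,728 kg, $383,356.80):
Base rate for 4129.57 is 27%.
Origin Quenova qualifies under the Galador–Quenova agreement and 4129.57 is covered: preferential rate 22% applies instead.
Duty = $383,356.80 × 22% = $84,338.50.
Total = $117,277.59 + $678.37 + $84,338.50 = $202,294.46.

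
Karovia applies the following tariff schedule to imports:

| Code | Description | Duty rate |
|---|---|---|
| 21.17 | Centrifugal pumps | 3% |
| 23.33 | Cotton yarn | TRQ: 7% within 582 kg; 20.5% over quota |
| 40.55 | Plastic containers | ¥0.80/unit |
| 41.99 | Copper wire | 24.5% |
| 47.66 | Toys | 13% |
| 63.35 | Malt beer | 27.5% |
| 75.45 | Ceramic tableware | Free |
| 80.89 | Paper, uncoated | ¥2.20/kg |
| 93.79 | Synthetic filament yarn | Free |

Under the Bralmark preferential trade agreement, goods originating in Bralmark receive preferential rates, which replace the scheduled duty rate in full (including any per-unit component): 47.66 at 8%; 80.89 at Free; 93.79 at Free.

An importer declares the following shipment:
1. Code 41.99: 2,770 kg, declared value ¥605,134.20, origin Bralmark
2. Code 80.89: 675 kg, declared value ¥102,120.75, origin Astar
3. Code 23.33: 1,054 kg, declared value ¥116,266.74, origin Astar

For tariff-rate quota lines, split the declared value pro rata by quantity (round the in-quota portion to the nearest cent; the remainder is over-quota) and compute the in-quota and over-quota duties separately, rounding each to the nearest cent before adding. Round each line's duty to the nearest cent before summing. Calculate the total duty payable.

Line 1 (41.99, Bralmark, 2,770 kg, ¥605,134.20):
Base rate for 41.99 is 24.5%.
Origin Bralmark is the FTA partner but 41.99 is not on the preference list; base rate stands.
Duty = ¥605,134.20 × 24.5% = ¥148,257.88.
Line 2 (80.89, Astar, 675 kg, ¥102,120.75):
Base rate for 80.89 is ¥2.20/kg.
80.89 has an FTA preferential rate, but origin Astar is not Bralmark; base rate stands.
Duty = 675 × ¥2.20 = ¥1,485.00.
Line 3 (23.33, Astar, 1,054 kg, ¥116,266.74):
Code 23.33 is under a tariff-rate quota (threshold 582 kg). In-quota: 582 kg at 7%; over-quota: 472 kg at 20.5%.
Pro-rata value split: in-quota = ¥116,266.74 × 582/1,054 = ¥64,200.42; over-quota = ¥116,266.74 − ¥64,200.42 = ¥52,066.32.
In-quota duty = ¥64,200.42 × 7% = ¥4,494.03. Over-quota duty = ¥52,066.32 × 20.5% = ¥10,673.60.
Line duty = ¥4,494.03 + ¥10,673.60 = ¥15,167.63.
Total = ¥148,257.88 + ¥1,485.00 + ¥15,167.63 = ¥164,910.51.

¥164,910.51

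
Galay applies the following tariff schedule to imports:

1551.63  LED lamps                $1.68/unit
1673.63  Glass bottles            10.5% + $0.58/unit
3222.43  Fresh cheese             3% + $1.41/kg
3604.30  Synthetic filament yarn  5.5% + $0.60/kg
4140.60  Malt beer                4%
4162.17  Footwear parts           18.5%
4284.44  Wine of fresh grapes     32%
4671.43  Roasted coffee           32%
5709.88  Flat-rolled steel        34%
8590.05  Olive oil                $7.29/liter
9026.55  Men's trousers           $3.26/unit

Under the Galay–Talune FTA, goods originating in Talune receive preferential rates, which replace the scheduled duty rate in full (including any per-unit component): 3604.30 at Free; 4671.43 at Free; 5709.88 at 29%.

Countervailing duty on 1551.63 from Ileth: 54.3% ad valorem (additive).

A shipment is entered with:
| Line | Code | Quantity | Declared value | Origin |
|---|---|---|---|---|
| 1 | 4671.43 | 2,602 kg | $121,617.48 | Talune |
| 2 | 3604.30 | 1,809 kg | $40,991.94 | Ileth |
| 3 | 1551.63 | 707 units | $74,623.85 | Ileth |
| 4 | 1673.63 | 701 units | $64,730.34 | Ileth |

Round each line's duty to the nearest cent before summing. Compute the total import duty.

$52,251.74

Line 1 (4671.43, Talune, 2,602 kg, $121,617.48):
Base rate for 4671.43 is 32%.
Origin Talune qualifies under the Galay–Talune agreement and 4671.43 is covered: preferential rate Free applies instead.
Duty = $121,617.48 × 0% = $0.00.
Line 2 (3604.30, Ileth, 1,809 kg, $40,991.94):
Base rate for 3604.30 is 5.5% + $0.60/kg.
3604.30 has an FTA preferential rate, but origin Ileth is not Talune; base rate stands.
Duty = $40,991.94 × 5.5% + 1,809 × $0.60 = $3,339.96.
Line 3 (1551.63, Ileth, 707 units, $74,623.85):
Base rate for 1551.63 is $1.68/unit.
Additional duty on 1551.63 from Ileth: +54.3% ad valorem. Applied ad valorem rate = 54.3%.
Duty = $74,623.85 × 54.3% + 707 × $1.68 = $41,708.51.
Line 4 (1673.63, Ileth, 701 units, $64,730.34):
Base rate for 1673.63 is 10.5% + $0.58/unit.
Duty = $64,730.34 × 10.5% + 701 × $0.58 = $7,203.27.
Total = $0.00 + $3,339.96 + $41,708.51 + $7,203.27 = $52,251.74.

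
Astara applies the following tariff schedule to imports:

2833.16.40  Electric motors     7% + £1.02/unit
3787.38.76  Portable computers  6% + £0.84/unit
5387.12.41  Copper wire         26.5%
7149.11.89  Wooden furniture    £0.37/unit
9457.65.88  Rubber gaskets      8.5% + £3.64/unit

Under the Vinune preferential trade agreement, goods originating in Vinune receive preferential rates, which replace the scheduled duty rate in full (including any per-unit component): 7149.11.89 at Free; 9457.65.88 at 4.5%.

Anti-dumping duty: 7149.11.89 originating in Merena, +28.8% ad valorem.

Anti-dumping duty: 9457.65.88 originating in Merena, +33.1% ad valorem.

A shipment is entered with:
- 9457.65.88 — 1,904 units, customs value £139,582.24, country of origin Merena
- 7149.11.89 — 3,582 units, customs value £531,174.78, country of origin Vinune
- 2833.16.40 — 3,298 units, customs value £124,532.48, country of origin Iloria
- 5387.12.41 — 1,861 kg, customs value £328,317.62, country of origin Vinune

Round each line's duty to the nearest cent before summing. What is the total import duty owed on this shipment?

£164,082.17

Line 1 (9457.65.88, Merena, 1,904 units, £139,582.24):
Base rate for 9457.65.88 is 8.5% + £3.64/unit.
9457.65.88 has an FTA preferential rate, but origin Merena is not Vinune; base rate stands.
Additional duty on 9457.65.88 from Merena: +33.1%. Applied ad valorem rate: 8.5% + 33.1% = 41.6%.
Duty = £139,582.24 × 41.6% + 1,904 × £3.64 = £64,996.77.
Line 2 (7149.11.89, Vinune, 3,582 units, £531,174.78):
Base rate for 7149.11.89 is £0.37/unit.
Origin Vinune qualifies under the Astara–Vinune agreement and 7149.11.89 is covered: preferential rate Free applies instead.
The additional-duty order on 7149.11.89 targets Merena, not Vinune; it does not apply.
Duty = £531,174.78 × 0% = £0.00.
Line 3 (2833.16.40, Iloria, 3,298 units, £124,532.48):
Base rate for 2833.16.40 is 7% + £1.02/unit.
Duty = £124,532.48 × 7% + 3,298 × £1.02 = £12,081.23.
Line 4 (5387.12.41, Vinune, 1,861 kg, £328,317.62):
Base rate for 5387.12.41 is 26.5%.
Origin Vinune is the FTA partner but 5387.12.41 is not on the preference list; base rate stands.
Duty = £328,317.62 × 26.5% = £87,004.17.
Total = £64,996.77 + £0.00 + £12,081.23 + £87,004.17 = £164,082.17.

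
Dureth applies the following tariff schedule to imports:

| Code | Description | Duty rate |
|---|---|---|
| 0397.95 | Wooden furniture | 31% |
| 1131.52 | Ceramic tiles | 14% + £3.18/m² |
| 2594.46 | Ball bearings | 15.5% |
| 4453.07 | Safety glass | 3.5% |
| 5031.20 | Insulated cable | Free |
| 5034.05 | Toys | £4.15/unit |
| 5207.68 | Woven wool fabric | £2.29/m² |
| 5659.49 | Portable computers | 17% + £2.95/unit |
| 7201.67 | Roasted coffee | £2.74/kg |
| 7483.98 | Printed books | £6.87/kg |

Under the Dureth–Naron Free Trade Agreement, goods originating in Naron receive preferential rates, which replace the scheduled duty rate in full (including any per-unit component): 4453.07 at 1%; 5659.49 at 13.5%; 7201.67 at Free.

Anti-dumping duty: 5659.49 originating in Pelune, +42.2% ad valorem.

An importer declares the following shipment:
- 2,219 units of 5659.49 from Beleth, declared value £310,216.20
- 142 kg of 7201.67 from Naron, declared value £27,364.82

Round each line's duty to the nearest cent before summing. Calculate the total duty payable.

Line 1 (5659.49, Beleth, 2,219 units, £310,216.20):
Base rate for 5659.49 is 17% + £2.95/unit.
5659.49 has an FTA preferential rate, but origin Beleth is not Naron; base rate stands.
The additional-duty order on 5659.49 targets Pelune, not Beleth; it does not apply.
Duty = £310,216.20 × 17% + 2,219 × £2.95 = £59,282.80.
Line 2 (7201.67, Naron, 142 kg, £27,364.82):
Base rate for 7201.67 is £2.74/kg.
Origin Naron qualifies under the Dureth–Naron agreement and 7201.67 is covered: preferential rate Free applies instead.
Duty = £27,364.82 × 0% = £0.00.
Total = £59,282.80 + £0.00 = £59,282.80.

£59,282.80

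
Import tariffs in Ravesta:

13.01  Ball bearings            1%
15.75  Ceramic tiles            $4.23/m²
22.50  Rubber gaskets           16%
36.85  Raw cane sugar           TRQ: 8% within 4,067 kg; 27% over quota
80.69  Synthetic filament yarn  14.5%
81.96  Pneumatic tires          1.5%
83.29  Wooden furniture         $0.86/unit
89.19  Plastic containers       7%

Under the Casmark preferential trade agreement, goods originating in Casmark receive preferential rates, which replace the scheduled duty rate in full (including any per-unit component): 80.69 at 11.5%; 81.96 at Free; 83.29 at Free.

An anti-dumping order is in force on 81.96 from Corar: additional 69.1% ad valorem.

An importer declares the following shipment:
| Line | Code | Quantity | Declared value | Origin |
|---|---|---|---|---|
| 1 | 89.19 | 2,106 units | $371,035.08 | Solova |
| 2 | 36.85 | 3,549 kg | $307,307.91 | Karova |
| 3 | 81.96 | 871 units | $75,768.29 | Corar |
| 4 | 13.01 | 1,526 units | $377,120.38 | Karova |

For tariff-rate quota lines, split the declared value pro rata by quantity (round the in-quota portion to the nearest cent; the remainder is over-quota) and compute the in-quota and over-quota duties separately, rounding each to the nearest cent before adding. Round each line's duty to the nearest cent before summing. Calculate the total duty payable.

$107,820.70

Line 1 (89.19, Solova, 2,106 units, $371,035.08):
Base rate for 89.19 is 7%.
Duty = $371,035.08 × 7% = $25,972.46.
Line 2 (36.85, Karova, 3,549 kg, $307,307.91):
Code 36.85 is under a tariff-rate quota (threshold 4,067 kg). Quantity 3,549 kg is within the quota, so the in-quota rate 8% applies to the full value.
Duty = $307,307.91 × 8% = $24,584.63.
Line 3 (81.96, Corar, 871 units, $75,768.29):
Base rate for 81.96 is 1.5%.
81.96 has an FTA preferential rate, but origin Corar is not Casmark; base rate stands.
Additional duty on 81.96 from Corar: +69.1%. Applied ad valorem rate: 1.5% + 69.1% = 70.6%.
Duty = $75,768.29 × 70.6% = $53,492.41.
Line 4 (13.01, Karova, 1,526 units, $377,120.38):
Base rate for 13.01 is 1%.
Duty = $377,120.38 × 1% = $3,771.20.
Total = $25,972.46 + $24,584.63 + $53,492.41 + $3,771.20 = $107,820.70.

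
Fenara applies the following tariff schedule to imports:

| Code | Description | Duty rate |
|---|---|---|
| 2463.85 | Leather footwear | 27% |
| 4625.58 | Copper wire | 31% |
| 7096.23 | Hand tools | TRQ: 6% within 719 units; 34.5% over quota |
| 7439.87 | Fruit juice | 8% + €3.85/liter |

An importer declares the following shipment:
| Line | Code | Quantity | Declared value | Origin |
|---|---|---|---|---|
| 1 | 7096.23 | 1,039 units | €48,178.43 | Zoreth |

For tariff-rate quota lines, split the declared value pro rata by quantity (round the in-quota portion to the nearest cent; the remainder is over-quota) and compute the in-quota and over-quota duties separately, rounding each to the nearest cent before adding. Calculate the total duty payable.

€7,119.65

Line 1 (7096.23, Zoreth, 1,039 units, €48,178.43):
Code 7096.23 is under a tariff-rate quota (threshold 719 units). In-quota: 719 units at 6%; over-quota: 320 units at 34.5%.
Pro-rata value split: in-quota = €48,178.43 × 719/1,039 = €33,340.03; over-quota = €48,178.43 − €33,340.03 = €14,838.40.
In-quota duty = €33,340.03 × 6% = €2,000.40. Over-quota duty = €14,838.40 × 34.5% = €5,119.25.
Line duty = €2,000.40 + €5,119.25 = €7,119.65.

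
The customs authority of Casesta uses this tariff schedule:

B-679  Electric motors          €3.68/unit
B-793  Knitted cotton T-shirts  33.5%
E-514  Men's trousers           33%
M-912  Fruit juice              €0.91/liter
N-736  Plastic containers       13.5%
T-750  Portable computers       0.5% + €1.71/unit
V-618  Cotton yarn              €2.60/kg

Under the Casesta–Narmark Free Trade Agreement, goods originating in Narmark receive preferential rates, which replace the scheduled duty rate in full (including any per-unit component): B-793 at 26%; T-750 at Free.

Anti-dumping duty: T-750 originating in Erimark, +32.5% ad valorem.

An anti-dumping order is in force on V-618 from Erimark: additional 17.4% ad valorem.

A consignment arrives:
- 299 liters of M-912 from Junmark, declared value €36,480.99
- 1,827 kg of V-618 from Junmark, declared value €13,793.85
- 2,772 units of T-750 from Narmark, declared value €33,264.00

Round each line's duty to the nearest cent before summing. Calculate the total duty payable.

Line 1 (M-912, Junmark, 299 liters, €36,480.99):
Base rate for M-912 is €0.91/liter.
Duty = 299 × €0.91 = €272.09.
Line 2 (V-618, Junmark, 1,827 kg, €13,793.85):
Base rate for V-618 is €2.60/kg.
The additional-duty order on V-618 targets Erimark, not Junmark; it does not apply.
Duty = 1,827 × €2.60 = €4,750.20.
Line 3 (T-750, Narmark, 2,772 units, €33,264.00):
Base rate for T-750 is 0.5% + €1.71/unit.
Origin Narmark qualifies under the Casesta–Narmark agreement and T-750 is covered: preferential rate Free applies instead.
The additional-duty order on T-750 targets Erimark, not Narmark; it does not apply.
Duty = €33,264.00 × 0% = €0.00.
Total = €272.09 + €4,750.20 + €0.00 = €5,022.29.

€5,022.29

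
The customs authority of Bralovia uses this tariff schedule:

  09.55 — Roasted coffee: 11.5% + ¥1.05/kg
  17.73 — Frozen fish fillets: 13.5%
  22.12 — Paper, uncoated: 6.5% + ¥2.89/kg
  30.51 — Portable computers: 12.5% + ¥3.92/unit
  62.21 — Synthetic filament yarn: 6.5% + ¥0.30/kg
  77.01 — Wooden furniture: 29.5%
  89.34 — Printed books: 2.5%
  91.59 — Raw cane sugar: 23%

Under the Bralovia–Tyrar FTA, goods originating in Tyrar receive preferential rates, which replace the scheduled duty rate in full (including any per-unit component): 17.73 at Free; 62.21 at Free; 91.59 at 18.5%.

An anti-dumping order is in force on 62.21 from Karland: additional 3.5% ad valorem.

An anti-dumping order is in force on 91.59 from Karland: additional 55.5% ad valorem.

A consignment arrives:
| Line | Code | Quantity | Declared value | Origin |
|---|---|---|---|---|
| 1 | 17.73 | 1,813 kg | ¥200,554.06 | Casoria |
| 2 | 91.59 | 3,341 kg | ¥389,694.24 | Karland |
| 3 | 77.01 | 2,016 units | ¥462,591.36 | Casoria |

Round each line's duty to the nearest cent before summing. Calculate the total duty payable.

¥469,449.23

Line 1 (17.73, Casoria, 1,813 kg, ¥200,554.06):
Base rate for 17.73 is 13.5%.
17.73 has an FTA preferential rate, but origin Casoria is not Tyrar; base rate stands.
Duty = ¥200,554.06 × 13.5% = ¥27,074.80.
Line 2 (91.59, Karland, 3,341 kg, ¥389,694.24):
Base rate for 91.59 is 23%.
91.59 has an FTA preferential rate, but origin Karland is not Tyrar; base rate stands.
Additional duty on 91.59 from Karland: +55.5%. Applied ad valorem rate: 23% + 55.5% = 78.5%.
Duty = ¥389,694.24 × 78.5% = ¥305,909.98.
Line 3 (77.01, Casoria, 2,016 units, ¥462,591.36):
Base rate for 77.01 is 29.5%.
Duty = ¥462,591.36 × 29.5% = ¥136,464.45.
Total = ¥27,074.80 + ¥305,909.98 + ¥136,464.45 = ¥469,449.23.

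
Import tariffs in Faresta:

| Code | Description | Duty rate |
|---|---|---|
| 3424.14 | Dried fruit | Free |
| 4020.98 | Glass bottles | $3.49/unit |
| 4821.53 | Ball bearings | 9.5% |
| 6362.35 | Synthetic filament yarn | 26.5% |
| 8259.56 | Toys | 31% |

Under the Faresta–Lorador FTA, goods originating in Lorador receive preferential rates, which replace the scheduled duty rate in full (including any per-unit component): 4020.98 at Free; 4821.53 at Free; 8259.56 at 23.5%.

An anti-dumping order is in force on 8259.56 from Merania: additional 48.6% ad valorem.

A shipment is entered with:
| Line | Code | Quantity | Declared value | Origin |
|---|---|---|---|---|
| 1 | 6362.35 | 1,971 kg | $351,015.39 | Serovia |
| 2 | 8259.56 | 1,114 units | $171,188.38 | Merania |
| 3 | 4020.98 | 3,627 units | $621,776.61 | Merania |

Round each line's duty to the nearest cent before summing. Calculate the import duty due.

Line 1 (6362.35, Serovia, 1,971 kg, $351,015.39):
Base rate for 6362.35 is 26.5%.
Duty = $351,015.39 × 26.5% = $93,019.08.
Line 2 (8259.56, Merania, 1,114 units, $171,188.38):
Base rate for 8259.56 is 31%.
8259.56 has an FTA preferential rate, but origin Merania is not Lorador; base rate stands.
Additional duty on 8259.56 from Merania: +48.6%. Applied ad valorem rate: 31% + 48.6% = 79.6%.
Duty = $171,188.38 × 79.6% = $136,265.95.
Line 3 (4020.98, Merania, 3,627 units, $621,776.61):
Base rate for 4020.98 is $3.49/unit.
4020.98 has an FTA preferential rate, but origin Merania is not Lorador; base rate stands.
Duty = 3,627 × $3.49 = $12,658.23.
Total = $93,019.08 + $136,265.95 + $12,658.23 = $241,943.26.

$241,943.26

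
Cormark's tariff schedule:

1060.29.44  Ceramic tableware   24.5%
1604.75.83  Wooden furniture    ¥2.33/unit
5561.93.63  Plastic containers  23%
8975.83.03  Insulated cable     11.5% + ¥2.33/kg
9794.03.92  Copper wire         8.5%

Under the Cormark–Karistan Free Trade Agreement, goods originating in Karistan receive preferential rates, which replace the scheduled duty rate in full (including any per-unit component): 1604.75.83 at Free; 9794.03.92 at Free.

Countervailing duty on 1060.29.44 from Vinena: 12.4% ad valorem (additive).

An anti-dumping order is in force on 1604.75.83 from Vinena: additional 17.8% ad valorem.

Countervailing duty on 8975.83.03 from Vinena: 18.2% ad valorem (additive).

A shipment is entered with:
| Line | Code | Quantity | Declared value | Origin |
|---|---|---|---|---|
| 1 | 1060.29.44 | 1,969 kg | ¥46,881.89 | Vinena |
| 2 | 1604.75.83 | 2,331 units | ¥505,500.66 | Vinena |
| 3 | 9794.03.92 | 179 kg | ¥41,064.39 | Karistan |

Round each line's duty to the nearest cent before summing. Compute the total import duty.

Line 1 (1060.29.44, Vinena, 1,969 kg, ¥46,881.89):
Base rate for 1060.29.44 is 24.5%.
Additional duty on 1060.29.44 from Vinena: +12.4%. Applied ad valorem rate: 24.5% + 12.4% = 36.9%.
Duty = ¥46,881.89 × 36.9% = ¥17,299.42.
Line 2 (1604.75.83, Vinena, 2,331 units, ¥505,500.66):
Base rate for 1604.75.83 is ¥2.33/unit.
1604.75.83 has an FTA preferential rate, but origin Vinena is not Karistan; base rate stands.
Additional duty on 1604.75.83 from Vinena: +17.8% ad valorem. Applied ad valorem rate = 17.8%.
Duty = ¥505,500.66 × 17.8% + 2,331 × ¥2.33 = ¥95,410.35.
Line 3 (9794.03.92, Karistan, 179 kg, ¥41,064.39):
Base rate for 9794.03.92 is 8.5%.
Origin Karistan qualifies under the Cormark–Karistan agreement and 9794.03.92 is covered: preferential rate Free applies instead.
Duty = ¥41,064.39 × 0% = ¥0.00.
Total = ¥17,299.42 + ¥95,410.35 + ¥0.00 = ¥112,709.77.

¥112,709.77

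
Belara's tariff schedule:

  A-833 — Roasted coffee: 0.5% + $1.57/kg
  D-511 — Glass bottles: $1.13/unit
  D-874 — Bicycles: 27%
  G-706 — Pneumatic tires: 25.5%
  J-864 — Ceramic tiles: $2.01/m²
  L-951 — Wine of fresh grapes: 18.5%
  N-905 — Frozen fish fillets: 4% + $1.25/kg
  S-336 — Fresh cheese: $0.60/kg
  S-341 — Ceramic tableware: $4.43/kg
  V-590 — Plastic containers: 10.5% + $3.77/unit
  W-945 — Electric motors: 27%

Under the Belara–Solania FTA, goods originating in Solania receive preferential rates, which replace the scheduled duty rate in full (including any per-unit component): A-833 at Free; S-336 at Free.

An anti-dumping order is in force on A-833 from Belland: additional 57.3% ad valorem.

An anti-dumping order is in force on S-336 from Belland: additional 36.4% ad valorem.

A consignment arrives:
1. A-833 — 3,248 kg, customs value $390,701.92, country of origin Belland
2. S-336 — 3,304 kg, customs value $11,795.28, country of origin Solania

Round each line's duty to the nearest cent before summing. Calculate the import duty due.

$230,925.07

Line 1 (A-833, Belland, 3,248 kg, $390,701.92):
Base rate for A-833 is 0.5% + $1.57/kg.
A-833 has an FTA preferential rate, but origin Belland is not Solania; base rate stands.
Additional duty on A-833 from Belland: +57.3%. Applied ad valorem rate: 0.5% + 57.3% = 57.8%.
Duty = $390,701.92 × 57.8% + 3,248 × $1.57 = $230,925.07.
Line 2 (S-336, Solania, 3,304 kg, $11,795.28):
Base rate for S-336 is $0.60/kg.
Origin Solania qualifies under the Belara–Solania agreement and S-336 is covered: preferential rate Free applies instead.
The additional-duty order on S-336 targets Belland, not Solania; it does not apply.
Duty = $11,795.28 × 0% = $0.00.
Total = $230,925.07 + $0.00 = $230,925.07.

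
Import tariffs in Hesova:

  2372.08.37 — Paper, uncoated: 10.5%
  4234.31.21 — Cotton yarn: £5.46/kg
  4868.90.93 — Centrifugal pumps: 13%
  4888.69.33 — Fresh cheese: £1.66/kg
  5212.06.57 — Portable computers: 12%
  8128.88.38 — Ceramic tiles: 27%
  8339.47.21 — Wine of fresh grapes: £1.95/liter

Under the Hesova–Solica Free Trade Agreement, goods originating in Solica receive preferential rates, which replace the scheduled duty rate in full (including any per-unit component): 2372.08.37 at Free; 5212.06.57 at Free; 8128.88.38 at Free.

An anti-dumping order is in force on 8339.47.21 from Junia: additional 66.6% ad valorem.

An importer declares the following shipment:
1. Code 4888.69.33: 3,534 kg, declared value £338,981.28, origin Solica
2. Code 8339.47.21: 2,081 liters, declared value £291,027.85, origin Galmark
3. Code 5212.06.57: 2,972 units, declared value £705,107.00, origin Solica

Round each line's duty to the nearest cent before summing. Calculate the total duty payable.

£9,924.39

Line 1 (4888.69.33, Solica, 3,534 kg, £338,981.28):
Base rate for 4888.69.33 is £1.66/kg.
Origin Solica is the FTA partner but 4888.69.33 is not on the preference list; base rate stands.
Duty = 3,534 × £1.66 = £5,866.44.
Line 2 (8339.47.21, Galmark, 2,081 liters, £291,027.85):
Base rate for 8339.47.21 is £1.95/liter.
The additional-duty order on 8339.47.21 targets Junia, not Galmark; it does not apply.
Duty = 2,081 × £1.95 = £4,057.95.
Line 3 (5212.06.57, Solica, 2,972 units, £705,107.00):
Base rate for 5212.06.57 is 12%.
Origin Solica qualifies under the Hesova–Solica agreement and 5212.06.57 is covered: preferential rate Free applies instead.
Duty = £705,107.00 × 0% = £0.00.
Total = £5,866.44 + £4,057.95 + £0.00 = £9,924.39.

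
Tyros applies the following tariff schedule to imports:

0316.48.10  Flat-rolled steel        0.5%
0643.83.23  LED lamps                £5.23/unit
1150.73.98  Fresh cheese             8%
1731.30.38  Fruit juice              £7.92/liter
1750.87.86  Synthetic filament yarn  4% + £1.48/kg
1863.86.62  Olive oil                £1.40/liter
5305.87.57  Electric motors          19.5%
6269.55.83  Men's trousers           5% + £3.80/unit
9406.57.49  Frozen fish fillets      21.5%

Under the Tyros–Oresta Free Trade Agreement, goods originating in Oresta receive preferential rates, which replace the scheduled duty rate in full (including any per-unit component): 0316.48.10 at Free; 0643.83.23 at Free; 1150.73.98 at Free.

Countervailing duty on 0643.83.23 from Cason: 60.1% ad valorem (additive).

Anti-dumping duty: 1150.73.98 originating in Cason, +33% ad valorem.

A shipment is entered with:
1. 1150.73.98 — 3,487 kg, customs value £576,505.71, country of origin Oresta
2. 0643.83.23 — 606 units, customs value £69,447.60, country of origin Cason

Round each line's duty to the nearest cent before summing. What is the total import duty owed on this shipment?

Line 1 (1150.73.98, Oresta, 3,487 kg, £576,505.71):
Base rate for 1150.73.98 is 8%.
Origin Oresta qualifies under the Tyros–Oresta agreement and 1150.73.98 is covered: preferential rate Free applies instead.
The additional-duty order on 1150.73.98 targets Cason, not Oresta; it does not apply.
Duty = £576,505.71 × 0% = £0.00.
Line 2 (0643.83.23, Cason, 606 units, £69,447.60):
Base rate for 0643.83.23 is £5.23/unit.
0643.83.23 has an FTA preferential rate, but origin Cason is not Oresta; base rate stands.
Additional duty on 0643.83.23 from Cason: +60.1% ad valorem. Applied ad valorem rate = 60.1%.
Duty = £69,447.60 × 60.1% + 606 × £5.23 = £44,907.39.
Total = £0.00 + £44,907.39 = £44,907.39.

£44,907.39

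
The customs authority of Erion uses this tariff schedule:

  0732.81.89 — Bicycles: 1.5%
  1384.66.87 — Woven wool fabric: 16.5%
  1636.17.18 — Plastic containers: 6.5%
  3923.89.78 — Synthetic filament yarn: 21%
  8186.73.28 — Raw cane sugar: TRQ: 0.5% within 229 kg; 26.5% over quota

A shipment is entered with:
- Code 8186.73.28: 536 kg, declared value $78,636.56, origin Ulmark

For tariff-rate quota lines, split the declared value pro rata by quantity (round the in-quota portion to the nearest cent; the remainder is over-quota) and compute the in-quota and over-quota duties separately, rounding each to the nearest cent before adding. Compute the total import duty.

$12,103.57

Line 1 (8186.73.28, Ulmark, 536 kg, $78,636.56):
Code 8186.73.28 is under a tariff-rate quota (threshold 229 kg). In-quota: 229 kg at 0.5%; over-quota: 307 kg at 26.5%.
Pro-rata value split: in-quota = $78,636.56 × 229/536 = $33,596.59; over-quota = $78,636.56 − $33,596.59 = $45,039.97.
In-quota duty = $33,596.59 × 0.5% = $167.98. Over-quota duty = $45,039.97 × 26.5% = $11,935.59.
Line duty = $167.98 + $11,935.59 = $12,103.57.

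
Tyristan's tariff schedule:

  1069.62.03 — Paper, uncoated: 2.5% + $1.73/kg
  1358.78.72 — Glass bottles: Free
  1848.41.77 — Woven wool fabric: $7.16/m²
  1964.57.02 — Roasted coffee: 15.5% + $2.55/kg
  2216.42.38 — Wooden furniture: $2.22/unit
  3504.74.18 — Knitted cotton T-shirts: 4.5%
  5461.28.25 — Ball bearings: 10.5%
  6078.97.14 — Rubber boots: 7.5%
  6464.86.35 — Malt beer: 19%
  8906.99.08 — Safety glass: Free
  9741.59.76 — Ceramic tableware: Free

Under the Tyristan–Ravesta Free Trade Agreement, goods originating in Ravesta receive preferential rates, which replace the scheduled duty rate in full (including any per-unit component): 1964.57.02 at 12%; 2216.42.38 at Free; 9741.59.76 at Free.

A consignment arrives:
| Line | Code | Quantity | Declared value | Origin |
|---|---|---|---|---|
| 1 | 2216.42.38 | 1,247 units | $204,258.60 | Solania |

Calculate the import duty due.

Line 1 (2216.42.38, Solania, 1,247 units, $204,258.60):
Base rate for 2216.42.38 is $2.22/unit.
2216.42.38 has an FTA preferential rate, but origin Solania is not Ravesta; base rate stands.
Duty = 1,247 × $2.22 = $2,768.34.

$2,768.34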